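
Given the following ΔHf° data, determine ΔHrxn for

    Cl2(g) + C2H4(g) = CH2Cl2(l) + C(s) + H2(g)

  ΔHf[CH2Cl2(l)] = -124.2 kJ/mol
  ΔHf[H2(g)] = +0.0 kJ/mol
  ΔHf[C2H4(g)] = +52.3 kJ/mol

Products: 1·(-124.2) + 1·(+0.0) + 1·(+0.0) = -124.2
Reactants: 1·(+0.0) + 1·(+52.3) = +52.3
ΔHrxn = (-124.2) − (+52.3) = -176.5 kJ/mol

ΔHrxn = -176.5 kJ/mol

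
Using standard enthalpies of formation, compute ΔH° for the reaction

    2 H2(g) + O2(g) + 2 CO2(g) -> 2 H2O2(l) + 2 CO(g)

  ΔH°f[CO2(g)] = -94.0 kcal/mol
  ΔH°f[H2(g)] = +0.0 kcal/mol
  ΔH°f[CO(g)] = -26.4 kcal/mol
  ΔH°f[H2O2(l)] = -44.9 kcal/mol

Products: 2·(-44.9) + 2·(-26.4) = -142.6
Reactants: 2·(+0.0) + 1·(+0.0) + 2·(-94.0) = -188.0
ΔH° = (-142.6) − (-188.0) = 45.4 kcal/mol

ΔH° = 45.4 kcal/mol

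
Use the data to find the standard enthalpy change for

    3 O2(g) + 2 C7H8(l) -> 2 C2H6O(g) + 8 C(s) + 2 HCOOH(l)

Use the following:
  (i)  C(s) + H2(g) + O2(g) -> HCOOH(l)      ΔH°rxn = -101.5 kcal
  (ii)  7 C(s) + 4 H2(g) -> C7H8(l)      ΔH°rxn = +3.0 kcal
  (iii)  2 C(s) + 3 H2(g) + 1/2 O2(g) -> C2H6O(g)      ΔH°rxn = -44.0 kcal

ΔH°rxn = -297.0 kcal

(i) × 2 (×2 to match 2 HCOOH(l) in the target): (2)·(-101.5) = -203.0 kcal
(ii) reversed and × 2 (C7H8(l) must end up as a reactant; scale by 2 for the 2 C7H8(l)): (-2)·(+3.0) = -6.0 kcal
(iii) × 2 (×2 to match 2 C2H6O(g) in the target): (2)·(-44.0) = -88.0 kcal
Summing the manipulated equations, ΔH°rxn = (-203.0) + (-6.0) + (-88.0) = -297.0 kcal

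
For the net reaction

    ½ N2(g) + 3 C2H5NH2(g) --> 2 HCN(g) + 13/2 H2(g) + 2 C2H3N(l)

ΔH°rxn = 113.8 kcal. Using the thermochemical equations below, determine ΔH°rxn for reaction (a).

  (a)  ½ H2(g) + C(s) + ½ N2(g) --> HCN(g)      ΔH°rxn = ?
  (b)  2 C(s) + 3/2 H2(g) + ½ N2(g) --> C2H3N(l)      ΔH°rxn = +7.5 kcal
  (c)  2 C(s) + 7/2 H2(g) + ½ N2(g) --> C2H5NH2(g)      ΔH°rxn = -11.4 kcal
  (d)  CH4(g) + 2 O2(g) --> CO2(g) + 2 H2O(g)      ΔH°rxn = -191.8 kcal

(a) × 2: contributes 2·x
(b) × 2: (2)·(+7.5) = +15.0 kcal
(c) reversed and × 3: (-3)·(-11.4) = +34.2 kcal
(d): not needed.
+113.8 = (+15.0) + (+34.2) + 2·x
x = (+113.8 − (+49.2)) / (2) = 32.3 kcal

ΔH°rxn = 32.3 kcal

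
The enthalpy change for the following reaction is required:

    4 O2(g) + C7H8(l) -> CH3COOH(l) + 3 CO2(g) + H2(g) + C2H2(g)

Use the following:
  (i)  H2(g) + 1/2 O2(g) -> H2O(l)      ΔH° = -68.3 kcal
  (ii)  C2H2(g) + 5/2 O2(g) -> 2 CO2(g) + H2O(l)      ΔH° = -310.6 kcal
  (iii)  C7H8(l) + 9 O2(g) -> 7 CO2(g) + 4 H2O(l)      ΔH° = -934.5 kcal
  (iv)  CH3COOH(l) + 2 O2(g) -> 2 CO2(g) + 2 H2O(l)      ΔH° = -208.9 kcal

ΔH° = -346.7 kcal

(i) reversed: +68.3 kcal
(ii) reversed: +310.6 kcal
(iii) as written: -934.5 kcal
(iv) reversed: +208.9 kcal
ΔH° = (-1)·(-68.3) + (-1)·(-310.6) + (1)·(-934.5) + (-1)·(-208.9) = -346.7 kcal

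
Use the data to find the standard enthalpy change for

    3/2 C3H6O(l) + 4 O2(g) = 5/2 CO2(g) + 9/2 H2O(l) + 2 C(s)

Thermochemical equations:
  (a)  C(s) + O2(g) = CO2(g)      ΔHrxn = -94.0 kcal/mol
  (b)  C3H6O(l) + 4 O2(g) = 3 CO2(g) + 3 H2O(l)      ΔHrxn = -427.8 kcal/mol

ΔHrxn = -453.7 kcal/mol

(a) reversed and × 2: (-2)·(-94.0) = +188.0 kcal/mol
(b) × 3/2: (3/2)·(-427.8) = -641.7 kcal/mol
Since enthalpy is a state function, ΔHrxn = (-2)·(-94.0) + (3/2)·(-427.8) = -453.7 kcal/mol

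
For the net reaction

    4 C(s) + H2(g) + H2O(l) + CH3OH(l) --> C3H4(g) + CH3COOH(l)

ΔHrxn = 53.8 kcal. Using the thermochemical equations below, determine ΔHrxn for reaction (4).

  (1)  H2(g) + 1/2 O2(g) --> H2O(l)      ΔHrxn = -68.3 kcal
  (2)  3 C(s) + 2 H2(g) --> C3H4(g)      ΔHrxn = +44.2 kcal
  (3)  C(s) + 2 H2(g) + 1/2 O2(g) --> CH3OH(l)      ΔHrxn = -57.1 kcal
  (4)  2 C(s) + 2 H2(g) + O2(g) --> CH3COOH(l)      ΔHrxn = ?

ΔHrxn = -115.8 kcal

(1) reversed: +68.3 kcal
(2) as written: +44.2 kcal
(3) reversed: +57.1 kcal
(4) as written: contributes x
+53.8 = (+68.3) + (+44.2) + (+57.1) + x
x = (+53.8 − (+169.6)) / (1) = -115.8 kcal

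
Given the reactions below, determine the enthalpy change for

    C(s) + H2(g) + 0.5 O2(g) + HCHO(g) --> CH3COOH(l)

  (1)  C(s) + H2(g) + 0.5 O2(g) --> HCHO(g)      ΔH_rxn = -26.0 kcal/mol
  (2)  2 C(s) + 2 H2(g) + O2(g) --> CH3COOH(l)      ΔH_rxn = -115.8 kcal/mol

ΔH_rxn = -89.8 kcal/mol

(1) reversed: +26.0 kcal/mol
(2) as written: -115.8 kcal/mol
ΔH_rxn = (-1)·(-26.0) + (1)·(-115.8) = -89.8 kcal/mol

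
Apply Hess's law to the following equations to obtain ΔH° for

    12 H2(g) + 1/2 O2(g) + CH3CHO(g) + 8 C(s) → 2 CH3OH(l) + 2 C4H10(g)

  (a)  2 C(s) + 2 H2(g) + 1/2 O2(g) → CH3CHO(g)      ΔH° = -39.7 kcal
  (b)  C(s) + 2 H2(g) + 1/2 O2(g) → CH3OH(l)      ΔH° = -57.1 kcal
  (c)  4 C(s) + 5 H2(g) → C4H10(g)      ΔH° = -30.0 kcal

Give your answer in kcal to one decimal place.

(a) reversed (reverse to put CH3CHO(g) on the reactant side): +39.7 kcal
(b) × 2 (scale by 2 for the 2 CH3OH(l)): (2)·(-57.1) = -114.2 kcal
(c) × 2 (×2 to match 2 C4H10(g) in the target): (2)·(-30.0) = -60.0 kcal
Combining the equations, ΔH° = (+39.7) + (-114.2) + (-60.0) = -134.5 kcal

ΔH° = -134.5 kcal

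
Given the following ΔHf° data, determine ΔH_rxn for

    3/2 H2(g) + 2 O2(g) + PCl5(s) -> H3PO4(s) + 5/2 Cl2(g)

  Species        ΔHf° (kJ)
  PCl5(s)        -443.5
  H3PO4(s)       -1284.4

ΔH_rxn = -840.9 kJ

Products: 1·(-1284.4) + 5/2·(+0.0) = -1284.4
Reactants: 3/2·(+0.0) + 2·(+0.0) + 1·(-443.5) = -443.5
ΔH_rxn = (-1284.4) − (-443.5) = -840.9 kJ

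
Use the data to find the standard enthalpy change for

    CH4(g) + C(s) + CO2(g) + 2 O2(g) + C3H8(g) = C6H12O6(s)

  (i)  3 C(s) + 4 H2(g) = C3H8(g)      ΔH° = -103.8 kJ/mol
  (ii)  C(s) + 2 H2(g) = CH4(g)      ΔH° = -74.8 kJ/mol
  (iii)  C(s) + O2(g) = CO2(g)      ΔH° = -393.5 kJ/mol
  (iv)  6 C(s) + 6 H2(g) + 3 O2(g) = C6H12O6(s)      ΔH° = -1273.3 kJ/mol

ΔH° = -701.2 kJ/mol

(i) reversed (reverse to put C3H8(g) on the reactant side): +103.8 kJ/mol
(ii) reversed (reverse to put CH4(g) on the reactant side): +74.8 kJ/mol
(iii) reversed (CO2(g) must end up as a reactant): +393.5 kJ/mol
(iv) as written (C6H12O6(s) already on the product side): -1273.3 kJ/mol
ΔH° = (+103.8) + (+74.8) + (+393.5) + (-1273.3) = -701.2 kJ/mol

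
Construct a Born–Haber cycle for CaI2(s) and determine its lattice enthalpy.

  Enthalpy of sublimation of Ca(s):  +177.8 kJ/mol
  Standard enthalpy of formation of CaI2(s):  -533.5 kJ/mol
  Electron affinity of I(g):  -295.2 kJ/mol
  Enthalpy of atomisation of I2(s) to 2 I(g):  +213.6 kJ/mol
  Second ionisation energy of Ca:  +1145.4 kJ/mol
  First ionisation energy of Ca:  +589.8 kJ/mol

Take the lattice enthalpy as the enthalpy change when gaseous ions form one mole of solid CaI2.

ΔHf° = 1·ΔHsub + 1·(ΣIE) + 1·D(I2) + 2·EA + U
-533.5 = 1·(+177.8) + 1·(+1735.2) + 1·(+213.6) + 2·(-295.2) + U
U = -533.5 − (+1536.2) = -2069.7 kJ/mol

U = -2069.7 kJ/mol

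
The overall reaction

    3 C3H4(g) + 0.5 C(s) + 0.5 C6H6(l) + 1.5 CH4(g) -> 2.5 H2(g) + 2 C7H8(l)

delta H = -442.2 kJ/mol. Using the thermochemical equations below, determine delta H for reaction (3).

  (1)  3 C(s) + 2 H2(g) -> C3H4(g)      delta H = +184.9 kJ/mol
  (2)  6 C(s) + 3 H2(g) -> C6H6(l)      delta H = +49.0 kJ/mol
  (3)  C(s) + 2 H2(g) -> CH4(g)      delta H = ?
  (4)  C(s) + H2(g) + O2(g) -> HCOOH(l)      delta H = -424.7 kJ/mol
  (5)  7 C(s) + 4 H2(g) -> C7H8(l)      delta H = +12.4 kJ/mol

delta H = -74.8 kJ/mol

(1) reversed and × 3: (-3)·(+184.9) = -554.7 kJ/mol
(2) reversed and × 1/2: (-1/2)·(+49.0) = -24.5 kJ/mol
(3) reversed and × 3/2: contributes −3/2·x
(4): not needed.
(5) × 2: (2)·(+12.4) = +24.8 kJ/mol
-442.2 = (-554.7) + (-24.5) + (+24.8) − 3/2·x
x = (-442.2 − (-554.4)) / (-3/2) = -74.8 kJ/mol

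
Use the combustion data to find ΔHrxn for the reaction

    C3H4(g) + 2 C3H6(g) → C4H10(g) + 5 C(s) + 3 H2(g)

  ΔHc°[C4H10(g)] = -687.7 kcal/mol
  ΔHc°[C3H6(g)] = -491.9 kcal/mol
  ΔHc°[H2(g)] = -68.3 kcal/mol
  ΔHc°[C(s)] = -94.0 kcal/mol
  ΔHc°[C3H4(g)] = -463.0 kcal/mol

With combustion enthalpies, reactants minus products:
= [1·(-463.0) + 2·(-491.9)] − [1·(-687.7) + 5·(-94.0) + 3·(-68.3)]
= -84.2 kcal/mol

ΔHrxn = -84.2 kcal/mol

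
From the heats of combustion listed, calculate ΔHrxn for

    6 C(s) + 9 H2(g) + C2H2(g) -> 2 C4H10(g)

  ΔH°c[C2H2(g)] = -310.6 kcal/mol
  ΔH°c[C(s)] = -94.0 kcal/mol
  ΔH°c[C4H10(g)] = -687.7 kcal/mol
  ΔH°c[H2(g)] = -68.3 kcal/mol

With combustion enthalpies, reactants minus products:
= [6·(-94.0) + 9·(-68.3) + 1·(-310.6)] − [2·(-687.7)]
= -113.9 kcal/mol

ΔHrxn = -113.9 kcal/mol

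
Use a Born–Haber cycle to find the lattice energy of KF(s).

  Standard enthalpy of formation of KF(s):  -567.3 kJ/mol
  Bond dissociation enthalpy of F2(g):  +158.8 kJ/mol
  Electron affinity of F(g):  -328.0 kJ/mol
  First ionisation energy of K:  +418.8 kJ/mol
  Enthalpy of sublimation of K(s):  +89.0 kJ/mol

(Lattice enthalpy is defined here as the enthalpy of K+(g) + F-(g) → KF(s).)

U = -826.5 kJ/mol

ΔHf° = 1·ΔHsub + 1·(ΣIE) + 1/2·D(F2) + 1·EA + U
-567.3 = 1·(+89.0) + 1·(+418.8) + 1/2·(+158.8) + 1·(-328.0) + U
U = -567.3 − (+259.2) = -826.5 kJ/mol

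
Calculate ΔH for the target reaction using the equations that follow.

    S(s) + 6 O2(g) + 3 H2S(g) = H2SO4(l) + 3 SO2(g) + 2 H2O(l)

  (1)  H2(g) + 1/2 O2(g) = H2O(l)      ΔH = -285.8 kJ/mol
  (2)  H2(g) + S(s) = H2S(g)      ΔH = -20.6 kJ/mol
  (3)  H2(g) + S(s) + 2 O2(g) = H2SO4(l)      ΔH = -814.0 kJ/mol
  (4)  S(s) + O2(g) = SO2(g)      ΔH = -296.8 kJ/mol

(1) × 2 (×2 to match 2 H2O(l) in the target): (2)·(-285.8) = -571.6 kJ/mol
(2) reversed and × 3 (reverse to put H2S(g) on the reactant side; ×3 to match 3 H2S(g) in the target): (-3)·(-20.6) = +61.8 kJ/mol
(3) as written (H2SO4(l) already on the product side): -814.0 kJ/mol
(4) × 3 (scale by 3 for the 3 SO2(g)): (3)·(-296.8) = -890.4 kJ/mol
Combining the equations, ΔH = (-571.6) + (+61.8) + (-814.0) + (-890.4) = -2214.2 kJ/mol

ΔH = -2214.2 kJ/mol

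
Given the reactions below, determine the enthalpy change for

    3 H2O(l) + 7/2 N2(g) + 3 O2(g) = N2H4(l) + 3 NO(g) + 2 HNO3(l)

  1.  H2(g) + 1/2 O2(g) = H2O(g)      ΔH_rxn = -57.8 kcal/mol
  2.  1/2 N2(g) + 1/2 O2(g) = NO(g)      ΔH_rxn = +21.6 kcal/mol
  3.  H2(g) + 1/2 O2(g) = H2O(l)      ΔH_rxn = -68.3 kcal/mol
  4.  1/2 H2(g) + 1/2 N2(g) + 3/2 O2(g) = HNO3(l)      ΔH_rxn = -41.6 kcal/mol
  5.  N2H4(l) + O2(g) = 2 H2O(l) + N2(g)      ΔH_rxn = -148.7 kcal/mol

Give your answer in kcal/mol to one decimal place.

eq. 1: not needed (H2O(g) appears nowhere else).
eq. 2 × 3 (×3 to match 3 NO(g) in the target): (3)·(+21.6) = +64.8 kcal/mol
eq. 3 reversed: +68.3 kcal/mol
eq. 4 × 2 (scale by 2 for the 2 HNO3(l)): (2)·(-41.6) = -83.2 kcal/mol
eq. 5 reversed (N2H4(l) must end up as a product): +148.7 kcal/mol
Combining the equations, ΔH_rxn = (+64.8) + (+68.3) + (-83.2) + (+148.7) = 198.6 kcal/mol

ΔH_rxn = 198.6 kcal/mol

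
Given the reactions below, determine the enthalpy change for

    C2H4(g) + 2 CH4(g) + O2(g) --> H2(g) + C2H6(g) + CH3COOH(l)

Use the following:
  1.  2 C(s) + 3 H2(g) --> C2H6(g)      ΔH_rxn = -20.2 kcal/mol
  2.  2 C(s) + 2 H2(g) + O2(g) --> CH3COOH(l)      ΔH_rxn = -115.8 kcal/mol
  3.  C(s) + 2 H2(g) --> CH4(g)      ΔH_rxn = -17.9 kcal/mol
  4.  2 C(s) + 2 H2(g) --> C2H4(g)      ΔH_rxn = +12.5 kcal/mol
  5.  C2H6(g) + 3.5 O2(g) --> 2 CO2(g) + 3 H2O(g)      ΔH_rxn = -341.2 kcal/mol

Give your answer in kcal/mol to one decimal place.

eq. 1 as written: -20.2 kcal/mol
eq. 2 as written (CH3COOH(l) already on the product side): -115.8 kcal/mol
eq. 3 reversed and × 2 (CH4(g) must end up as a reactant; scale by 2 for the 2 CH4(g)): (-2)·(-17.9) = +35.8 kcal/mol
eq. 4 reversed (reverse to put C2H4(g) on the reactant side): -12.5 kcal/mol
eq. 5: not needed (CO2(g) appears nowhere else).
Since enthalpy is a state function, ΔH_rxn = (1)·(-20.2) + (1)·(-115.8) + (-2)·(-17.9) + (-1)·(+12.5) = -112.7 kcal/mol

ΔH_rxn = -112.7 kcal/mol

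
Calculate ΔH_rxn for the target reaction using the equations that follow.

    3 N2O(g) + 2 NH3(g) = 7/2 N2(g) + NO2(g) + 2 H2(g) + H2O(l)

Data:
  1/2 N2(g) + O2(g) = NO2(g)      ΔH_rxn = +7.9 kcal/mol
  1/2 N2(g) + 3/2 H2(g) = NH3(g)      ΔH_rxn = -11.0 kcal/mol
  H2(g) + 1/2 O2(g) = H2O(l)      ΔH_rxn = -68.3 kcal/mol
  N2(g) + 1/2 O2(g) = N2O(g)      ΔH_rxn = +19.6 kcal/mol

ΔH_rxn = -97.2 kcal/mol

equation 1 as written (NO2(g) already on the product side): +7.9 kcal/mol
equation 2 reversed and × 2 (reverse to put NH3(g) on the reactant side; scale by 2 for the 2 NH3(g)): (-2)·(-11.0) = +22.0 kcal/mol
equation 3 as written (H2O(l) already on the product side): -68.3 kcal/mol
equation 4 reversed and × 3 (reverse to put N2O(g) on the reactant side; scale by 3 for the 3 N2O(g)): (-3)·(+19.6) = -58.8 kcal/mol
By Hess's law, ΔH_rxn = (1)·(+7.9) + (-2)·(-11.0) + (1)·(-68.3) + (-3)·(+19.6) = -97.2 kcal/mol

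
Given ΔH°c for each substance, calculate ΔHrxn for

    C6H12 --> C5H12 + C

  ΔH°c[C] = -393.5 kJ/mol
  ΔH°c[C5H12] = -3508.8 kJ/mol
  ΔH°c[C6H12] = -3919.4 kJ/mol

ΔHrxn = -17.1 kJ/mol

With combustion enthalpies, reactants minus products:
= [1·(-3919.4)] − [1·(-3508.8) + 1·(-393.5)]
= -17.1 kJ/mol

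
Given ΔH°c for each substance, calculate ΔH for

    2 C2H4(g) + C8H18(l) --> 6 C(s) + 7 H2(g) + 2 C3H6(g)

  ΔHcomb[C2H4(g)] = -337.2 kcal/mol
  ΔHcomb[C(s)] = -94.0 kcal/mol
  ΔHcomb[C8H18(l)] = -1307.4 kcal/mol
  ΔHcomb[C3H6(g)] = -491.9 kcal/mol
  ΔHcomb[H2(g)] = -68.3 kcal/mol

Using ΔH = Σ nΔHc°(reactants) − Σ nΔHc°(products):
= [2·(-337.2) + 1·(-1307.4)] − [6·(-94.0) + 7·(-68.3) + 2·(-491.9)]
= 44.1 kcal/mol

ΔH = 44.1 kcal/mol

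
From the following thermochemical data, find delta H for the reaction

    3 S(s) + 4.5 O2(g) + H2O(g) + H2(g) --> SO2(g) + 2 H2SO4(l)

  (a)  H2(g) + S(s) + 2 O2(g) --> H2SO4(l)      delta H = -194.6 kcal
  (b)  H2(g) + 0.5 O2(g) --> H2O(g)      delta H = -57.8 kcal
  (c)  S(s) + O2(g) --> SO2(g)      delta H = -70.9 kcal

delta H = -402.3 kcal

(a) × 2 (×2 to match 2 H2SO4(l) in the target): (2)·(-194.6) = -389.2 kcal
(b) reversed (H2O(g) must end up as a reactant): +57.8 kcal
(c) as written (SO2(g) already on the product side): -70.9 kcal
Combining the equations, delta H = (-389.2) + (+57.8) + (-70.9) = -402.3 kcal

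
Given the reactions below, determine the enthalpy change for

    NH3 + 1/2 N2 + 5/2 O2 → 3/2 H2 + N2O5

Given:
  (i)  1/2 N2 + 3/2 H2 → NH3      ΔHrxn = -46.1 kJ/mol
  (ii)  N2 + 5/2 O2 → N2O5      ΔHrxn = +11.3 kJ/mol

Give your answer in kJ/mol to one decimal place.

ΔHrxn = 57.4 kJ/mol

(i) reversed: +46.1 kJ/mol
(ii) as written: +11.3 kJ/mol
ΔHrxn = (-1)·(-46.1) + (1)·(+11.3) = 57.4 kJ/mol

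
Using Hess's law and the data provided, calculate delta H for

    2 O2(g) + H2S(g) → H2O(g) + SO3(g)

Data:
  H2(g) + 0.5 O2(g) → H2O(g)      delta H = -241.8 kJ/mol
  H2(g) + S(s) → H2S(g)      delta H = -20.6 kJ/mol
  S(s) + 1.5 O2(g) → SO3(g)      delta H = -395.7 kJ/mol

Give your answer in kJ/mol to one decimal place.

equation 1 as written (H2O(g) already on the product side): -241.8 kJ/mol
equation 2 reversed (H2S(g) must end up as a reactant): +20.6 kJ/mol
equation 3 as written (SO3(g) already on the product side): -395.7 kJ/mol
Since enthalpy is a state function, delta H = (-241.8) + (+20.6) + (-395.7) = -616.9 kJ/mol

delta H = -616.9 kJ/mol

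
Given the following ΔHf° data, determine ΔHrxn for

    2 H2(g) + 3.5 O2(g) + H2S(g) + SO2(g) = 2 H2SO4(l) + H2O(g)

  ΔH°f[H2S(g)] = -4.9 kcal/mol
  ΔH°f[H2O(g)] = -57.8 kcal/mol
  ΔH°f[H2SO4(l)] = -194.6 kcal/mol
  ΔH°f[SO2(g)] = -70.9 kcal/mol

Products: 2·(-194.6) + 1·(-57.8) = -447.0
Reactants: 2·(+0.0) + 7/2·(+0.0) + 1·(-4.9) + 1·(-70.9) = -75.8
ΔHrxn = (-447.0) − (-75.8) = -371.2 kcal/mol

ΔHrxn = -371.2 kcal/mol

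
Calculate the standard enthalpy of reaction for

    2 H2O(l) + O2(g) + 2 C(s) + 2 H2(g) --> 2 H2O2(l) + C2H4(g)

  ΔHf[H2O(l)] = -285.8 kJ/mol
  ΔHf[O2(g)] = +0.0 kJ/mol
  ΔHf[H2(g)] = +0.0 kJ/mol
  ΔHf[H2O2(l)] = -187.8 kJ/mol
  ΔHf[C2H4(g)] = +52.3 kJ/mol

Products: 2·(-187.8) + 1·(+52.3) = -323.3
Reactants: 2·(-285.8) + 1·(+0.0) + 2·(+0.0) + 2·(+0.0) = -571.6
ΔH° = (-323.3) − (-571.6) = 248.3 kJ/mol

ΔH° = 248.3 kJ/mol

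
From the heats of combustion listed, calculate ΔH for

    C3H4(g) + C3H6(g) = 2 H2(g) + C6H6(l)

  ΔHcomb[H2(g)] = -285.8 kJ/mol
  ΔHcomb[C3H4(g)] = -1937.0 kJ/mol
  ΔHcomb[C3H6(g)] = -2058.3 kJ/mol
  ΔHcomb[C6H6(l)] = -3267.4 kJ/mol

With combustion enthalpies, reactants minus products:
= [1·(-1937.0) + 1·(-2058.3)] − [2·(-285.8) + 1·(-3267.4)]
= -156.3 kJ/mol

ΔH = -156.3 kJ/mol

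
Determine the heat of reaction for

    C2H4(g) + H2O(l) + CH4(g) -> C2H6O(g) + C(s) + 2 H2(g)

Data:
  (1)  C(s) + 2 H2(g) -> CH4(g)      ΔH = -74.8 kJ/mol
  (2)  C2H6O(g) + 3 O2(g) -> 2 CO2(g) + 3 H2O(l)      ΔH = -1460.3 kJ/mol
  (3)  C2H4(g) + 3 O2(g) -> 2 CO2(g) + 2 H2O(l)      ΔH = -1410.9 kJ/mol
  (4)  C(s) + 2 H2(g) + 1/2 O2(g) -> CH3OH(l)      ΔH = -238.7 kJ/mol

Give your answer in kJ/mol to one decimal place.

ΔH = 124.2 kJ/mol

(1) reversed (reverse to put CH4(g) on the reactant side): +74.8 kJ/mol
(2) reversed (reverse to put C2H6O(g) on the product side): +1460.3 kJ/mol
(3) as written (C2H4(g) already on the reactant side): -1410.9 kJ/mol
(4): not needed (CH3OH(l) appears nowhere else).
Summing the manipulated equations, ΔH = (+74.8) + (+1460.3) + (-1410.9) = 124.2 kJ/mol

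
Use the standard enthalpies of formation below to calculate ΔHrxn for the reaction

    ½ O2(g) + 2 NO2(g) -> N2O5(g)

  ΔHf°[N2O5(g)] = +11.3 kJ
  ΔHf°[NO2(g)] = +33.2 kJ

ΔHrxn = -55.1 kJ

Products: 1·(+11.3) = +11.3
Reactants: 1/2·(+0.0) + 2·(+33.2) = +66.4
ΔHrxn = (+11.3) − (+66.4) = -55.1 kJ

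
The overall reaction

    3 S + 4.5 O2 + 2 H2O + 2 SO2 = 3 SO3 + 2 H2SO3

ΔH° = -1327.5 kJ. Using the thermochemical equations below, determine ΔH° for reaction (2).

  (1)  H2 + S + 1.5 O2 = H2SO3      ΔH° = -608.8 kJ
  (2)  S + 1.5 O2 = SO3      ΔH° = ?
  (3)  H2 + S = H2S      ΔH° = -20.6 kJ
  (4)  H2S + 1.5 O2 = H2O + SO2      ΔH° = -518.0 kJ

ΔH° = -395.7 kJ

(1) × 2 (×2 to match 2 H2SO3 in the target): (2)·(-608.8) = -1217.6 kJ
(2) × 3 (scale by 3 for the 3 SO3): contributes 3·x
(3) reversed and × 2: (-2)·(-20.6) = +41.2 kJ
(4) reversed and × 2 (reverse to put H2O on the reactant side; scale by 2 for the 2 H2O): (-2)·(-518.0) = +1036.0 kJ
-1327.5 = (-1217.6) + (+41.2) + (+1036.0) + 3·x
x = (-1327.5 − (-140.4)) / (3) = -395.7 kJ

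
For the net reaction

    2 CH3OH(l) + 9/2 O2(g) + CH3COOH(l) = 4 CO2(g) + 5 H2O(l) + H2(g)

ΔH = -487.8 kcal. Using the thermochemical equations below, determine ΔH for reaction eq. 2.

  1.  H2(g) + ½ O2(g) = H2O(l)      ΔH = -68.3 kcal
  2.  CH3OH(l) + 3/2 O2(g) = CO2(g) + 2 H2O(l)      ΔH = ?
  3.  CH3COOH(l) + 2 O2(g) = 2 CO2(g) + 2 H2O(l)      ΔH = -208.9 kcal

ΔH = -173.6 kcal

eq. 1 reversed (H2(g) must end up as a product): +68.3 kcal
eq. 2 × 2 (scale by 2 for the 2 CH3OH(l)): contributes 2·x
eq. 3 as written (CH3COOH(l) already on the reactant side): -208.9 kcal
-487.8 = (+68.3) + (-208.9) + 2·x
x = (-487.8 − (-140.6)) / (2) = -173.6 kcal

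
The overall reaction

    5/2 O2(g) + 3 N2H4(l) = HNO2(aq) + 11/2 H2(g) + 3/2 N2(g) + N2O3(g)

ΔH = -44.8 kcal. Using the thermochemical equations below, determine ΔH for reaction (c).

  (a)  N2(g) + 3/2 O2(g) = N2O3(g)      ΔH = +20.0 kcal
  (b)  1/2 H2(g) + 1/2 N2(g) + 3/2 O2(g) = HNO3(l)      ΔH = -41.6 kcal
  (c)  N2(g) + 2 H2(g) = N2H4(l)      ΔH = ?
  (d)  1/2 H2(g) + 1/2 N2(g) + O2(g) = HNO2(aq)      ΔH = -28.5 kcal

ΔH = 12.1 kcal

(a) as written (N2O3(g) already on the product side): +20.0 kcal
(b): not needed (HNO3(l) appears nowhere else).
(c) reversed and × 3 (reverse to put N2H4(l) on the reactant side; ×3 to match 3 N2H4(l) in the target): contributes −3·x
(d) as written (HNO2(aq) already on the product side): -28.5 kcal
-44.8 = (+20.0) + (-28.5) − 3·x
x = (-44.8 − (-8.5)) / (-3) = 12.1 kcal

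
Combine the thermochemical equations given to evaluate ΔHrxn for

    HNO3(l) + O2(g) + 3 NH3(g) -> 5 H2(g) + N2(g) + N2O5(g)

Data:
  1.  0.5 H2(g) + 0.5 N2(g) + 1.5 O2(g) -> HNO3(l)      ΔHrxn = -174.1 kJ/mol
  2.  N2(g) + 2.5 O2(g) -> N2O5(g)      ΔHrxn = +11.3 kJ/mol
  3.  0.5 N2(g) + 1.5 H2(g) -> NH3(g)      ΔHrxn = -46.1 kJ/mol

ΔHrxn = 323.7 kJ/mol

eq. 1 reversed: +174.1 kJ/mol
eq. 2 as written: +11.3 kJ/mol
eq. 3 reversed and × 3: (-3)·(-46.1) = +138.3 kJ/mol
Combining the equations, ΔHrxn = (+174.1) + (+11.3) + (+138.3) = 323.7 kJ/mol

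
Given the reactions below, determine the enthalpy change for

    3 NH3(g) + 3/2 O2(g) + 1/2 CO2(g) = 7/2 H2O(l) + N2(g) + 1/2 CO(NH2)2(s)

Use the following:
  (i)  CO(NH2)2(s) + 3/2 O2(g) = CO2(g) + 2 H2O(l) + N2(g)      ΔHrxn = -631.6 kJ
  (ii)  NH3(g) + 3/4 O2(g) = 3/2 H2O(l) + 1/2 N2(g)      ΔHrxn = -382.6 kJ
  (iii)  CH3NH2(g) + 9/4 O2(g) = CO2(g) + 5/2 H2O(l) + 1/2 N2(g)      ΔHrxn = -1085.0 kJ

(i) reversed and × 1/2 (reverse to put CO(NH2)2(s) on the product side; scale by 1/2 for the 1/2 CO(NH2)2(s)): (-1/2)·(-631.6) = +315.8 kJ
(ii) × 3 (×3 to match 3 NH3(g) in the target): (3)·(-382.6) = -1147.8 kJ
(iii): not needed (CH3NH2(g) appears nowhere else).
By Hess's law, ΔHrxn = (+315.8) + (-1147.8) = -832.0 kJ

ΔHrxn = -832.0 kJ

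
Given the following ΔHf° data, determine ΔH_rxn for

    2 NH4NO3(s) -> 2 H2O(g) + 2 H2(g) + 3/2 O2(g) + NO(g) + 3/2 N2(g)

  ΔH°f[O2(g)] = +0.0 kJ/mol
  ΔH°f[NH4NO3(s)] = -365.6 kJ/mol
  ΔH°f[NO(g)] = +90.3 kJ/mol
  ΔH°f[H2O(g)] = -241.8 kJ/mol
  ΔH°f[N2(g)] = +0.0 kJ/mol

ΔH°rxn = Σ nΔHf°(products) − Σ nΔHf°(reactants).
Products: 2·(-241.8) + 2·(+0.0) + 3/2·(+0.0) + 1·(+90.3) + 3/2·(+0.0) = -393.3
Reactants: 2·(-365.6) = -731.2
ΔH_rxn = (-393.3) − (-731.2) = 337.9 kJ/mol

ΔH_rxn = 337.9 kJ/mol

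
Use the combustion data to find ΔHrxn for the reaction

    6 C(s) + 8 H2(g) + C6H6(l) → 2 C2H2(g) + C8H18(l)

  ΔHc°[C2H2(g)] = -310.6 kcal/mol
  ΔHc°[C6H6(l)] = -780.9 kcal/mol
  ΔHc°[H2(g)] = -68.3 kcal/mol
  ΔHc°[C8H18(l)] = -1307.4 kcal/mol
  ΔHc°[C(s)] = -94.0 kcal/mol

With combustion enthalpies, reactants minus products:
= [6·(-94.0) + 8·(-68.3) + 1·(-780.9)] − [2·(-310.6) + 1·(-1307.4)]
= 37.3 kcal/mol

ΔHrxn = 37.3 kcal/mol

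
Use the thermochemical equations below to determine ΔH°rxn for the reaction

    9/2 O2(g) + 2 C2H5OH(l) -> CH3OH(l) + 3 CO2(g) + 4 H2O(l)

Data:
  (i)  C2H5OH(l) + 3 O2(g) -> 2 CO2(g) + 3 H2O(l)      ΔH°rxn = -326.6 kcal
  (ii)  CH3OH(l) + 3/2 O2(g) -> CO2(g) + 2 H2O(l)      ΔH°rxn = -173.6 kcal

ΔH°rxn = -479.6 kcal

(i) × 2 (×2 to match 2 C2H5OH(l) in the target): (2)·(-326.6) = -653.2 kcal
(ii) reversed (CH3OH(l) must end up as a product): +173.6 kcal
Combining the equations, ΔH°rxn = (2)·(-326.6) + (-1)·(-173.6) = -479.6 kcal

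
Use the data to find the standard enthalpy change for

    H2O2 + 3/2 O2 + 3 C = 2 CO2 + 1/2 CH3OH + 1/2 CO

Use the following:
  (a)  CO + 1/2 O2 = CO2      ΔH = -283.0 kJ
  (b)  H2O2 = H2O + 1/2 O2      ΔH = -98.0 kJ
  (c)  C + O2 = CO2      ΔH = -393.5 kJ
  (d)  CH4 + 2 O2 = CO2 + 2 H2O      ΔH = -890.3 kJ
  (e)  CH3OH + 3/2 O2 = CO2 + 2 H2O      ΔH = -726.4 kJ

(a) reversed and × 1/2: (-1/2)·(-283.0) = +141.5 kJ
(b) as written: -98.0 kJ
(c) × 3: (3)·(-393.5) = -1180.5 kJ
(d): not needed.
(e) reversed and × 1/2: (-1/2)·(-726.4) = +363.2 kJ
ΔH = (-1/2)·(-283.0) + (1)·(-98.0) + (3)·(-393.5) + (-1/2)·(-726.4) = -773.8 kJ

ΔH = -773.8 kJ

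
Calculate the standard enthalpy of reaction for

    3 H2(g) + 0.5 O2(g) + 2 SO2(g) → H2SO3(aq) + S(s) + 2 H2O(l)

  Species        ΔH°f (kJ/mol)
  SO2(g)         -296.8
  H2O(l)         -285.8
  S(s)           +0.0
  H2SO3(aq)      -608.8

ΔH°rxn = Σ nΔHf°(products) − Σ nΔHf°(reactants).
Products: 1·(-608.8) + 1·(+0.0) + 2·(-285.8) = -1180.4
Reactants: 3·(+0.0) + 1/2·(+0.0) + 2·(-296.8) = -593.6
ΔH°rxn = (-1180.4) − (-593.6) = -586.8 kJ/mol

ΔH°rxn = -586.8 kJ/mol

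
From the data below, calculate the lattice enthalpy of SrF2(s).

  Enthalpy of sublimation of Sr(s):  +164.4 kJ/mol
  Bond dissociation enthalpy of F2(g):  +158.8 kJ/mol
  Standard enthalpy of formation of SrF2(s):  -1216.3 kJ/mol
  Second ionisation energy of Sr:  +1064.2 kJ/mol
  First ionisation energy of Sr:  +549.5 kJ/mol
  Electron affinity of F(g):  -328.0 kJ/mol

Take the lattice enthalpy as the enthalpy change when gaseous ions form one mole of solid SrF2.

U = -2497.2 kJ/mol

ΔHf° = 1·ΔHsub + 1·(ΣIE) + 1·D(F2) + 2·EA + U
-1216.3 = 1·(+164.4) + 1·(+1613.7) + 1·(+158.8) + 2·(-328.0) + U
U = -1216.3 − (+1280.9) = -2497.2 kJ/mol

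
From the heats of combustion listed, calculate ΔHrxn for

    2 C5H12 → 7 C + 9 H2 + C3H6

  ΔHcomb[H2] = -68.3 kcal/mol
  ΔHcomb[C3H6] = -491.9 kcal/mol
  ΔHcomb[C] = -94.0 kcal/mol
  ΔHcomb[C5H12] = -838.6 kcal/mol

ΔHrxn = 87.4 kcal/mol

Using ΔH = Σ nΔHc°(reactants) − Σ nΔHc°(products):
= [2·(-838.6)] − [7·(-94.0) + 9·(-68.3) + 1·(-491.9)]
= 87.4 kcal/mol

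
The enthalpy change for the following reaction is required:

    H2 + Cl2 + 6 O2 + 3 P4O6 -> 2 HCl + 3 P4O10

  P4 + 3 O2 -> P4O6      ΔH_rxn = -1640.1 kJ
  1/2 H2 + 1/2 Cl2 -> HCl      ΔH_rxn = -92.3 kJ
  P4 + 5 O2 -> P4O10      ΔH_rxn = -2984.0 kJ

ΔH_rxn = -4216.3 kJ

equation 1 reversed and × 3 (P4O6 must end up as a reactant; ×3 to match 3 P4O6 in the target): (-3)·(-1640.1) = +4920.3 kJ
equation 2 × 2 (×2 to match 2 HCl in the target): (2)·(-92.3) = -184.6 kJ
equation 3 × 3 (scale by 3 for the 3 P4O10): (3)·(-2984.0) = -8952.0 kJ
ΔH_rxn = (-3)·(-1640.1) + (2)·(-92.3) + (3)·(-2984.0) = -4216.3 kJ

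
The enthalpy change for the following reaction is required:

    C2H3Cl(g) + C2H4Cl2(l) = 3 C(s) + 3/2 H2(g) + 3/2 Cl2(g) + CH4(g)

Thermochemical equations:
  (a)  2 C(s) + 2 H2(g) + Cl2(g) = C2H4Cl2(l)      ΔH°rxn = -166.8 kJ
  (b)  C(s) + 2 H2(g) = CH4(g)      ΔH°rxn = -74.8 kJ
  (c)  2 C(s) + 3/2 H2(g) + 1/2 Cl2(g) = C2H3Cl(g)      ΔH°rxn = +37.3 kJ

ΔH°rxn = 54.7 kJ

(a) reversed (reverse to put C2H4Cl2(l) on the reactant side): +166.8 kJ
(b) as written (CH4(g) already on the product side): -74.8 kJ
(c) reversed (C2H3Cl(g) must end up as a reactant): -37.3 kJ
ΔH°rxn = (+166.8) + (-74.8) + (-37.3) = 54.7 kJ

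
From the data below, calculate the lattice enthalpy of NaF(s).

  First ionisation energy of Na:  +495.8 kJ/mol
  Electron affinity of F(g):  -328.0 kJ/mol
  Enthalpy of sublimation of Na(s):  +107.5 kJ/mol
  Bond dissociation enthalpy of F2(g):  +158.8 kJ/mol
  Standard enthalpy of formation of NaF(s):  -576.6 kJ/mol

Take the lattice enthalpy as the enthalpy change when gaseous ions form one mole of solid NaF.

ΔHf° = 1·ΔHsub + 1·(ΣIE) + 1/2·D(F2) + 1·EA + U
-576.6 = 1·(+107.5) + 1·(+495.8) + 1/2·(+158.8) + 1·(-328.0) + U
U = -576.6 − (+354.7) = -931.3 kJ/mol

U = -931.3 kJ/mol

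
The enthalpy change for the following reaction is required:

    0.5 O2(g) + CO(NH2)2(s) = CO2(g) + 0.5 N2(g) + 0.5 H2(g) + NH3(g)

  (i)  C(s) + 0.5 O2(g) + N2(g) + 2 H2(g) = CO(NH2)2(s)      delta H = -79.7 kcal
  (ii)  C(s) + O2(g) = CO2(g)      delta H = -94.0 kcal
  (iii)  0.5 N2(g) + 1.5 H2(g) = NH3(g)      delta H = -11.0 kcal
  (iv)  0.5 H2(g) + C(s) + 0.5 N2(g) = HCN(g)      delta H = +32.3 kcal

delta H = -25.3 kcal

(i) reversed (reverse to put CO(NH2)2(s) on the reactant side): +79.7 kcal
(ii) as written (CO2(g) already on the product side): -94.0 kcal
(iii) as written (NH3(g) already on the product side): -11.0 kcal
(iv): not needed (HCN(g) appears nowhere else).
delta H = (-1)·(-79.7) + (1)·(-94.0) + (1)·(-11.0) = -25.3 kcal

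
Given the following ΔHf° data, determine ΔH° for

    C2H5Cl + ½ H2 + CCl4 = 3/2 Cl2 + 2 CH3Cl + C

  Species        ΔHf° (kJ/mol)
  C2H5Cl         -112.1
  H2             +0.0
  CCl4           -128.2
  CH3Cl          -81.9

ΔH° = 76.5 kJ/mol

ΔH°rxn = Σ nΔHf°(products) − Σ nΔHf°(reactants).
Products: 3/2·(+0.0) + 2·(-81.9) + 1·(+0.0) = -163.8
Reactants: 1·(-112.1) + 1/2·(+0.0) + 1·(-128.2) = -240.3
ΔH° = (-163.8) − (-240.3) = 76.5 kJ/mol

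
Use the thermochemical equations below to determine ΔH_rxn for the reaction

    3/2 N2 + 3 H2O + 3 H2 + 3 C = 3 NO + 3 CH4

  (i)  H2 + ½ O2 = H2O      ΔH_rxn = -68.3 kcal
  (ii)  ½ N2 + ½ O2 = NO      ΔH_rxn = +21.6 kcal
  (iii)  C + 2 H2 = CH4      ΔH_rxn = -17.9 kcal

(i) reversed and × 3: (-3)·(-68.3) = +204.9 kcal
(ii) × 3: (3)·(+21.6) = +64.8 kcal
(iii) × 3: (3)·(-17.9) = -53.7 kcal
Summing the manipulated equations, ΔH_rxn = (+204.9) + (+64.8) + (-53.7) = 216.0 kcal

ΔH_rxn = 216.0 kcal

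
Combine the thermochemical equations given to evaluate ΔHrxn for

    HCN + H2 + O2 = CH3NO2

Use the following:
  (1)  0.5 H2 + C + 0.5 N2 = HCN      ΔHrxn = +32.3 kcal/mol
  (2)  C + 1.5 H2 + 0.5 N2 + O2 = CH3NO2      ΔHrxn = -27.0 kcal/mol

(1) reversed: -32.3 kcal/mol
(2) as written: -27.0 kcal/mol
Since enthalpy is a state function, ΔHrxn = (-1)·(+32.3) + (1)·(-27.0) = -59.3 kcal/mol

ΔHrxn = -59.3 kcal/mol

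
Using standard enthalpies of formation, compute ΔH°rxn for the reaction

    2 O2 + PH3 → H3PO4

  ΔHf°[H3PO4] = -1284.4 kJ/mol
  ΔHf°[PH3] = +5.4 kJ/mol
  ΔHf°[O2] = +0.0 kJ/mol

ΔH°rxn = -1289.8 kJ/mol

ΔH°rxn = Σ nΔHf°(products) − Σ nΔHf°(reactants).
Products: 1·(-1284.4) = -1284.4
Reactants: 2·(+0.0) + 1·(+5.4) = +5.4
ΔH°rxn = (-1284.4) − (+5.4) = -1289.8 kJ/mol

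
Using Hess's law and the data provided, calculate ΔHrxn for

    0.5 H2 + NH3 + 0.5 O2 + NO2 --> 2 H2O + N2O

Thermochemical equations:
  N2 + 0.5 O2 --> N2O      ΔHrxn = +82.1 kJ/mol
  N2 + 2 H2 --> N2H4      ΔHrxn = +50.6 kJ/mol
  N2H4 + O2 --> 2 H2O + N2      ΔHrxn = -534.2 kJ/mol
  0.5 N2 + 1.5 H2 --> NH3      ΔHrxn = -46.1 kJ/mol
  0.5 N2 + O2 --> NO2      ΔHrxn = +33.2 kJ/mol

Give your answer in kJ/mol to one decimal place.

ΔHrxn = -388.6 kJ/mol

equation 1 as written: +82.1 kJ/mol
equation 2 as written: +50.6 kJ/mol
equation 3 as written: -534.2 kJ/mol
equation 4 reversed: +46.1 kJ/mol
equation 5 reversed: -33.2 kJ/mol
ΔHrxn = (+82.1) + (+50.6) + (-534.2) + (+46.1) + (-33.2) = -388.6 kJ/mol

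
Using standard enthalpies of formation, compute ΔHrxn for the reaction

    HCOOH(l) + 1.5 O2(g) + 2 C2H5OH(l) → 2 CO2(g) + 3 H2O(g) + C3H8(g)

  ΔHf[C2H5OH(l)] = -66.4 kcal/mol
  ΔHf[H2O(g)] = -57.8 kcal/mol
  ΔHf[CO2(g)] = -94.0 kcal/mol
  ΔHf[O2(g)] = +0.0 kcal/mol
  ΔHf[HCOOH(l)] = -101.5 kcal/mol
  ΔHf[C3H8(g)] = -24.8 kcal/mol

ΔHrxn = -151.9 kcal/mol

ΔH°rxn = Σ nΔHf°(products) − Σ nΔHf°(reactants).
Products: 2·(-94.0) + 3·(-57.8) + 1·(-24.8) = -386.2
Reactants: 1·(-101.5) + 3/2·(+0.0) + 2·(-66.4) = -234.3
ΔHrxn = (-386.2) − (-234.3) = -151.9 kcal/mol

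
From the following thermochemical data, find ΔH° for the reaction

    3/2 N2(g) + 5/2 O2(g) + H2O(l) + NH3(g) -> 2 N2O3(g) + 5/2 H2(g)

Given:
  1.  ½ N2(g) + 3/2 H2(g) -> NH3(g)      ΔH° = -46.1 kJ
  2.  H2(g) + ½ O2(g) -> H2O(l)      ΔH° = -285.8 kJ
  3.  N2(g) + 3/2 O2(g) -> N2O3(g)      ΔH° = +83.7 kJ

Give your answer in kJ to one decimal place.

ΔH° = 499.3 kJ

eq. 1 reversed: +46.1 kJ
eq. 2 reversed: +285.8 kJ
eq. 3 × 2: (2)·(+83.7) = +167.4 kJ
ΔH° = (+46.1) + (+285.8) + (+167.4) = 499.3 kJ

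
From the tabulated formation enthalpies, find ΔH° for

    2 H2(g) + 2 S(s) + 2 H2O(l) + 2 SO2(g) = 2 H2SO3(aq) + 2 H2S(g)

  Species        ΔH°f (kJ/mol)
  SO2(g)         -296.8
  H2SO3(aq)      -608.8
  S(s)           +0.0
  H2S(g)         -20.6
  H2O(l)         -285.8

ΔH° = -93.6 kJ/mol

ΔH°rxn = Σ nΔHf°(products) − Σ nΔHf°(reactants).
Products: 2·(-608.8) + 2·(-20.6) = -1258.8
Reactants: 2·(+0.0) + 2·(+0.0) + 2·(-285.8) + 2·(-296.8) = -1165.2
ΔH° = (-1258.8) − (-1165.2) = -93.6 kJ/mol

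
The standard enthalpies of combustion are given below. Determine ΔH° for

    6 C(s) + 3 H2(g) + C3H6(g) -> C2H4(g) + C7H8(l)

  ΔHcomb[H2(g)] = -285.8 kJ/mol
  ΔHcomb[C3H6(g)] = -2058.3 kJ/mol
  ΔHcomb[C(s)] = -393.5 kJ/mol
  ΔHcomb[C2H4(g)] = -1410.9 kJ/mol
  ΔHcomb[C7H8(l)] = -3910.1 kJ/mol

ΔH° = 44.3 kJ/mol

With combustion enthalpies, reactants minus products:
= [6·(-393.5) + 3·(-285.8) + 1·(-2058.3)] − [1·(-1410.9) + 1·(-3910.1)]
= 44.3 kJ/mol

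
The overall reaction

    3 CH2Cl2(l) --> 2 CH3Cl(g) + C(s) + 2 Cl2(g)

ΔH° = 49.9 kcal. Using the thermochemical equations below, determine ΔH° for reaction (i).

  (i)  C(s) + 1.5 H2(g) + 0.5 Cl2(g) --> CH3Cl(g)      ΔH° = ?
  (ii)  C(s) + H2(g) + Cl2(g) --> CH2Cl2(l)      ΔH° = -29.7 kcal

ΔH° = -19.6 kcal

(i) × 2 (scale by 2 for the 2 CH3Cl(g)): contributes 2·x
(ii) reversed and × 3 (reverse to put CH2Cl2(l) on the reactant side; scale by 3 for the 3 CH2Cl2(l)): (-3)·(-29.7) = +89.1 kcal
+49.9 = (+89.1) + 2·x
x = (+49.9 − (+89.1)) / (2) = -19.6 kcal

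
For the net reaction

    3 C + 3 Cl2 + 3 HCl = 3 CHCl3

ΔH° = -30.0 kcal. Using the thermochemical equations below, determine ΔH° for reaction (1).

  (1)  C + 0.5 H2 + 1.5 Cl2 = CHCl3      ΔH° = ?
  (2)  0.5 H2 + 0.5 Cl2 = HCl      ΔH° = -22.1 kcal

(1) × 3: contributes 3·x
(2) reversed and × 3: (-3)·(-22.1) = +66.3 kcal
-30.0 = (+66.3) + 3·x
x = (-30.0 − (+66.3)) / (3) = -32.1 kcal

ΔH° = -32.1 kcal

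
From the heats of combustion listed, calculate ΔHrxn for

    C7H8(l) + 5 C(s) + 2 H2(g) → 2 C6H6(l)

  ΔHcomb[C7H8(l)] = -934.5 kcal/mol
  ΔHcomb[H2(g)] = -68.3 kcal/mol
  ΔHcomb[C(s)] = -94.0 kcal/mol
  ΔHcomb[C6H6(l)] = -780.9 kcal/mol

ΔHrxn = 20.7 kcal/mol

With combustion enthalpies, reactants minus products:
= [1·(-934.5) + 5·(-94.0) + 2·(-68.3)] − [2·(-780.9)]
= 20.7 kcal/mol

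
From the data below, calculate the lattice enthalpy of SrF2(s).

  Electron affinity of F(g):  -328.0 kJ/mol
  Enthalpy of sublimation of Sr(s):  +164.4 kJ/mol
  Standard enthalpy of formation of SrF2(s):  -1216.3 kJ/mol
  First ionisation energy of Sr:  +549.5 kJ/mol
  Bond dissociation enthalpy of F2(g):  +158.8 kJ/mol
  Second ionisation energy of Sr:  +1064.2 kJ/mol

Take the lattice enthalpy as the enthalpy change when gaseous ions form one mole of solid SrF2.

U = -2497.2 kJ/mol

ΔHf° = 1·ΔHsub + 1·(ΣIE) + 1·D(F2) + 2·EA + U
-1216.3 = 1·(+164.4) + 1·(+1613.7) + 1·(+158.8) + 2·(-328.0) + U
U = -1216.3 − (+1280.9) = -2497.2 kJ/mol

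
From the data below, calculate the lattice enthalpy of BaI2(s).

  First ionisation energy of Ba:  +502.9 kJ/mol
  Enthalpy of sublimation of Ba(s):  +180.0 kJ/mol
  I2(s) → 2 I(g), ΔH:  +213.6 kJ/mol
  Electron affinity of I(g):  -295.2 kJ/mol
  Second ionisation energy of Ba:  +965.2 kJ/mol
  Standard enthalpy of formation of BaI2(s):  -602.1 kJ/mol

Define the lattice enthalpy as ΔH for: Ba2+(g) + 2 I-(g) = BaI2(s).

U = -1873.4 kJ/mol

ΔHf° = 1·ΔHsub + 1·(ΣIE) + 1·D(I2) + 2·EA + U
-602.1 = 1·(+180.0) + 1·(+1468.1) + 1·(+213.6) + 2·(-295.2) + U
U = -602.1 − (+1271.3) = -1873.4 kJ/mol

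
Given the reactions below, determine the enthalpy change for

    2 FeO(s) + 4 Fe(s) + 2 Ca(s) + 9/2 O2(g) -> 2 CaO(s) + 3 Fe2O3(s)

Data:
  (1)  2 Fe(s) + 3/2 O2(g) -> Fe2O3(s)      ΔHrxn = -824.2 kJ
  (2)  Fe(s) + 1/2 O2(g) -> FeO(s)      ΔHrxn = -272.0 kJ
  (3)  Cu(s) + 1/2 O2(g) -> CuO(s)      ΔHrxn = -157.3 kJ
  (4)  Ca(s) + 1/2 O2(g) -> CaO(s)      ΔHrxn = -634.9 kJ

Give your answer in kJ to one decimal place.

ΔHrxn = -3198.4 kJ

(1) × 3 (×3 to match 3 Fe2O3(s) in the target): (3)·(-824.2) = -2472.6 kJ
(2) reversed and × 2 (FeO(s) must end up as a reactant; scale by 2 for the 2 FeO(s)): (-2)·(-272.0) = +544.0 kJ
(3): not needed (Cu(s) appears nowhere else).
(4) × 2 (×2 to match 2 CaO(s) in the target): (2)·(-634.9) = -1269.8 kJ
Combining the equations, ΔHrxn = (3)·(-824.2) + (-2)·(-272.0) + (2)·(-634.9) = -3198.4 kJ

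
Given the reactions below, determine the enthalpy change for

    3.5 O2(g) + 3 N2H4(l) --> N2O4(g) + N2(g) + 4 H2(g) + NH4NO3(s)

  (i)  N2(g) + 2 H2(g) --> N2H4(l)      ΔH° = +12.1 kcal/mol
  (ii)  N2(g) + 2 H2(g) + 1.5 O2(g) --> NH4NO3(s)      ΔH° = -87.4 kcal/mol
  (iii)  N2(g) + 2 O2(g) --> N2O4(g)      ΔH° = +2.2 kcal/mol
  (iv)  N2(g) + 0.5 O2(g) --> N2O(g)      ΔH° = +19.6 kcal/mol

(i) reversed and × 3: (-3)·(+12.1) = -36.3 kcal/mol
(ii) as written: -87.4 kcal/mol
(iii) as written: +2.2 kcal/mol
(iv): not needed.
ΔH° = (-3)·(+12.1) + (1)·(-87.4) + (1)·(+2.2) = -121.5 kcal/mol

ΔH° = -121.5 kcal/mol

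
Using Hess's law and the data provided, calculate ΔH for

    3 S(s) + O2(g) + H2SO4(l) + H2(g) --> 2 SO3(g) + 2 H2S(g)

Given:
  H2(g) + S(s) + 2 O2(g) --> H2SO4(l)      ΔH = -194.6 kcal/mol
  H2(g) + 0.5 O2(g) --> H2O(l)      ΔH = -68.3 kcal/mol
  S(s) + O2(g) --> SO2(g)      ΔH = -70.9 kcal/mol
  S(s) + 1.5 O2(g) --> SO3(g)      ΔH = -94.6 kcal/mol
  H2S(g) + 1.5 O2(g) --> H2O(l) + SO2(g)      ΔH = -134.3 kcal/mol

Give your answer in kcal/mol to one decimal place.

ΔH = -4.4 kcal/mol

equation 1 reversed (H2SO4(l) must end up as a reactant): +194.6 kcal/mol
equation 2 × 2: (2)·(-68.3) = -136.6 kcal/mol
equation 3 × 2: (2)·(-70.9) = -141.8 kcal/mol
equation 4 × 2 (×2 to match 2 SO3(g) in the target): (2)·(-94.6) = -189.2 kcal/mol
equation 5 reversed and × 2 (reverse to put H2S(g) on the product side; ×2 to match 2 H2S(g) in the target): (-2)·(-134.3) = +268.6 kcal/mol
ΔH = (+194.6) + (-136.6) + (-141.8) + (-189.2) + (+268.6) = -4.4 kcal/mol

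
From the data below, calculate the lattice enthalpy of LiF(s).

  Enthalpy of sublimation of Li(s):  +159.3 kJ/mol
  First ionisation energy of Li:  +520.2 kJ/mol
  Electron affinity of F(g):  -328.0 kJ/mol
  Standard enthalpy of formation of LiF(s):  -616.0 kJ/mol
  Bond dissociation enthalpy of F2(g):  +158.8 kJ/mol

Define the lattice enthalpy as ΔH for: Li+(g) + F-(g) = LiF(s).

ΔHf° = 1·ΔHsub + 1·(ΣIE) + 1/2·D(F2) + 1·EA + U
-616.0 = 1·(+159.3) + 1·(+520.2) + 1/2·(+158.8) + 1·(-328.0) + U
U = -616.0 − (+430.9) = -1046.9 kJ/mol

U = -1046.9 kJ/mol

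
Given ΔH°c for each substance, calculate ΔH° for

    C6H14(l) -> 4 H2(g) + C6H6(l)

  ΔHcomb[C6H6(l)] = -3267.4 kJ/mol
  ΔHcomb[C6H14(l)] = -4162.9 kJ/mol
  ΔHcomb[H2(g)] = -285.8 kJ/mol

Using ΔH = Σ nΔHc°(reactants) − Σ nΔHc°(products):
= [1·(-4162.9)] − [4·(-285.8) + 1·(-3267.4)]
= 247.7 kJ/mol

ΔH° = 247.7 kJ/mol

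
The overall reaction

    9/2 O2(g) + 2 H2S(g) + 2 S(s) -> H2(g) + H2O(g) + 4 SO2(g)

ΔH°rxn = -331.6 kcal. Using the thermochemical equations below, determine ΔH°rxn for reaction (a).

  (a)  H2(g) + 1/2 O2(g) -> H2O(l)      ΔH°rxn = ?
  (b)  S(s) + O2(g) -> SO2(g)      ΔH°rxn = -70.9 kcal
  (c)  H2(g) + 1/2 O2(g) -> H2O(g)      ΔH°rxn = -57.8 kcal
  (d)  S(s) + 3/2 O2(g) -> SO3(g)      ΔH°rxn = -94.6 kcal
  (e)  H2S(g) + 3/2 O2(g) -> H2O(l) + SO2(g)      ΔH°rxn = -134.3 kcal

(a) reversed and × 2: contributes −2·x
(b) × 2: (2)·(-70.9) = -141.8 kcal
(c) as written: -57.8 kcal
(d): not needed.
(e) × 2: (2)·(-134.3) = -268.6 kcal
-331.6 = (-141.8) + (-57.8) + (-268.6) − 2·x
x = (-331.6 − (-468.2)) / (-2) = -68.3 kcal

ΔH°rxn = -68.3 kcal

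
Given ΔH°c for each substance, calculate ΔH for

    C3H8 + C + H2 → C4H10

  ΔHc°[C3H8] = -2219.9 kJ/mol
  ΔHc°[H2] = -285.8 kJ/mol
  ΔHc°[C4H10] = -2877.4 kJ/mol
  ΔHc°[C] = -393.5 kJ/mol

Using ΔH = Σ nΔHc°(reactants) − Σ nΔHc°(products):
= [1·(-2219.9) + 1·(-393.5) + 1·(-285.8)] − [1·(-2877.4)]
= -21.8 kJ/mol

ΔH = -21.8 kJ/mol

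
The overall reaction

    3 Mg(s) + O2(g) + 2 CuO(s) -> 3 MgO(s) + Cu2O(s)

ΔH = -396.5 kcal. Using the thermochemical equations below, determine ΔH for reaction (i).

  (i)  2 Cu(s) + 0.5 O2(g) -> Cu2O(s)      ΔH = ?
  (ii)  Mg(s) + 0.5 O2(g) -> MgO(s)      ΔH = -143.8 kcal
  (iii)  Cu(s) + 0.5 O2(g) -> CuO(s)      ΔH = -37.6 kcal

(i) as written (Cu2O(s) already on the product side): contributes x
(ii) × 3 (scale by 3 for the 3 MgO(s)): (3)·(-143.8) = -431.4 kcal
(iii) reversed and × 2 (reverse to put CuO(s) on the reactant side; scale by 2 for the 2 CuO(s)): (-2)·(-37.6) = +75.2 kcal
-396.5 = (-431.4) + (+75.2) + x
x = (-396.5 − (-356.2)) / (1) = -40.3 kcal

ΔH = -40.3 kcal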